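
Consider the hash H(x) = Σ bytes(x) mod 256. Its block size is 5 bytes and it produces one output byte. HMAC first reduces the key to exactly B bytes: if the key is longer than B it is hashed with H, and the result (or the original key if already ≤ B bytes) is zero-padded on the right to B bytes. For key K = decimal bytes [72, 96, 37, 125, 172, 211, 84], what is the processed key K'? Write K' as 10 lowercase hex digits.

1d00000000

|K| = 7 > B = 5, so first hash the key.
H(K): sum = 72+96+37+125+172+211+84 = 797; mod 256 = 29 → 1d.
Zero-pad H(K) = 1d to 5 bytes: K' = 1d 00 00 00 00.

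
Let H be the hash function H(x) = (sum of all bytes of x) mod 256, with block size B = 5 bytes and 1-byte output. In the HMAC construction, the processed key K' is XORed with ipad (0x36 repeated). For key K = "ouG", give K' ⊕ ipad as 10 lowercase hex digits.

Key "ouG" = 6f 75 47 is 3 bytes ≤ B = 5; zero-pad to 5 bytes: K' = 6f 75 47 00 00.
XOR each byte with 0x36: 6f⊕36=59, 75⊕36=43, 47⊕36=71, 00⊕36=36, 00⊕36=36.

5943713636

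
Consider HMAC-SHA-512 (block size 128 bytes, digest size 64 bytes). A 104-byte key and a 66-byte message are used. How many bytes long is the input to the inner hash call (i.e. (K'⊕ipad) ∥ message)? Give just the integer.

194

Key is 104 ≤ 128 bytes, zero-padded: |K'| = 128.
Inner input = (K'⊕ipad) ∥ m → 128 + 66 = 194 bytes.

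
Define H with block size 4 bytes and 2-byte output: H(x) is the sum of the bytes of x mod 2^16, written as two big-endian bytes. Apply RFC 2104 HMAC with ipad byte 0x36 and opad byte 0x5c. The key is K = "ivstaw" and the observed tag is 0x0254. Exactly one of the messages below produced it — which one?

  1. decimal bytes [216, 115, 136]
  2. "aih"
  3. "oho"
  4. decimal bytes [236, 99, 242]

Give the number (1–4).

Key "ivstaw" = 69 76 73 74 61 77 is 6 bytes > B = 4, so hash it first: H(key) = 02 9e, then zero-pad to 4 bytes: K' = 02 9e 00 00.
K' ⊕ ipad = 34 a8 36 36; K' ⊕ opad = 5e c2 5c 5c.
m1: inner = H(34 a8 36 36 d8 73 88) = 03 1b; tag = H(5e c2 5c 5c 03 1b) = 01f6
m2: inner = H(34 a8 36 36 61 69 68) = 02 7a; tag = H(5e c2 5c 5c 02 7a) = 0254 ← matches
m3: inner = H(34 a8 36 36 6f 68 6f) = 02 8e; tag = H(5e c2 5c 5c 02 8e) = 0268
m4: inner = H(34 a8 36 36 ec 63 f2) = 03 89; tag = H(5e c2 5c 5c 03 89) = 0264

2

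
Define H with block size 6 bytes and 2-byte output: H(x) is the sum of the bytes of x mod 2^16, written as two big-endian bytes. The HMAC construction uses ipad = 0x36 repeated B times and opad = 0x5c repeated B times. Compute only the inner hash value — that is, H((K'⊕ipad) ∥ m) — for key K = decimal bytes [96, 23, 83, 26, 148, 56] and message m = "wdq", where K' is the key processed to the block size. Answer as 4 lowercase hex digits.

Key decimal bytes [96, 23, 83, 26, 148, 56] = 60 17 53 1a 94 38 is exactly B = 6 bytes: K' = 60 17 53 1a 94 38.
K' ⊕ ipad = 56 21 65 2c a2 0e.
Inner input = 56 21 65 2c a2 0e ∥ 77 64 71.
Inner hash: sum = 86+33+101+44+162+14+119+100+113 = 772 → 03 04.

0304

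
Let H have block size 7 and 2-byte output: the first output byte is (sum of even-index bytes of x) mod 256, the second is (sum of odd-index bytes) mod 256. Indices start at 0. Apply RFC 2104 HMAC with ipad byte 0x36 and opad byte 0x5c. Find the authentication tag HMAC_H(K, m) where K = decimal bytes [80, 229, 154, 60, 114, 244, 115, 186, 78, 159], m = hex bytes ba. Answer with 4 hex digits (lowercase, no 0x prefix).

d3b7

Key decimal bytes [80, 229, 154, 60, 114, 244, 115, 186, 78, 159] = 50 e5 9a 3c 72 f4 73 ba 4e 9f is 10 bytes > B = 7, so hash it first: H(key) = 1d 6e, then zero-pad to 7 bytes: K' = 1d 6e 00 00 00 00 00.
K' ⊕ ipad = 2b 58 36 36 36 36 36.  K' ⊕ opad = 41 32 5c 5c 5c 5c 5c.
Inner input = (K'⊕ipad) ∥ m = 2b 58 36 36 36 36 36 ∥ ba.
Inner hash: even-index sum = 205 mod 256 = 205; odd-index sum = 382 mod 256 = 126 → cd 7e.
Outer input = (K'⊕opad) ∥ inner = 41 32 5c 5c 5c 5c 5c ∥ cd 7e.
Outer hash (tag): even-index sum = 467 mod 256 = 211; odd-index sum = 439 mod 256 = 183 → d3 b7.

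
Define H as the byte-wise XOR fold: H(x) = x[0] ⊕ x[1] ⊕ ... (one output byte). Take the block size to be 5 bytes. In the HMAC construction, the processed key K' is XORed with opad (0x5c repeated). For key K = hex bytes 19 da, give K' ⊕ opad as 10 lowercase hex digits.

45865c5c5c

Key hex bytes 19 da is 2 bytes ≤ B = 5; zero-pad to 5 bytes: K' = 19 da 00 00 00.
XOR each byte with 0x5c: 19⊕5c=45, da⊕5c=86, 00⊕5c=5c, 00⊕5c=5c, 00⊕5c=5c.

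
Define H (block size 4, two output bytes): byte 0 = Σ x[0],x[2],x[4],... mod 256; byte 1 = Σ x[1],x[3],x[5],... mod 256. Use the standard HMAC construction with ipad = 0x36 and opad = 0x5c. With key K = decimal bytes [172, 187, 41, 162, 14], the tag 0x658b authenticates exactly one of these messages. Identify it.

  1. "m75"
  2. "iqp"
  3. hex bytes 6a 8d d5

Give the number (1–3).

3

Key decimal bytes [172, 187, 41, 162, 14] = ac bb 29 a2 0e is 5 bytes > B = 4, so hash it first: H(key) = e3 5d, then zero-pad to 4 bytes: K' = e3 5d 00 00.
K' ⊕ ipad = d5 6b 36 36; K' ⊕ opad = bf 01 5c 5c.
m1: inner = H(d5 6b 36 36 6d 37 35) = ad d8; tag = H(bf 01 5c 5c ad d8) = c835
m2: inner = H(d5 6b 36 36 69 71 70) = e4 12; tag = H(bf 01 5c 5c e4 12) = ff6f
m3: inner = H(d5 6b 36 36 6a 8d d5) = 4a 2e; tag = H(bf 01 5c 5c 4a 2e) = 658b ← matches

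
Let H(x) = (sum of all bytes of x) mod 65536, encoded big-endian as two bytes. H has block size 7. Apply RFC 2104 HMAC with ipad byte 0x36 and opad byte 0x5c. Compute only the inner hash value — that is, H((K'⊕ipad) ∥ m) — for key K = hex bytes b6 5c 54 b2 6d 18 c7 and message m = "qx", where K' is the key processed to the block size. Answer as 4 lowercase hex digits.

0433

Key hex bytes b6 5c 54 b2 6d 18 c7 is exactly B = 7 bytes: K' = b6 5c 54 b2 6d 18 c7.
K' ⊕ ipad = 80 6a 62 84 5b 2e f1.
Inner input = 80 6a 62 84 5b 2e f1 ∥ 71 78.
Inner hash: sum = 128+106+98+132+91+46+241+113+120 = 1075 → 04 33.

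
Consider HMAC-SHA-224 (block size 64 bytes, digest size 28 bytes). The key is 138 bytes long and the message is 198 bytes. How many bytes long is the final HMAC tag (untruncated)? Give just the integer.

28

The tag is one SHA-224 digest: 28 bytes.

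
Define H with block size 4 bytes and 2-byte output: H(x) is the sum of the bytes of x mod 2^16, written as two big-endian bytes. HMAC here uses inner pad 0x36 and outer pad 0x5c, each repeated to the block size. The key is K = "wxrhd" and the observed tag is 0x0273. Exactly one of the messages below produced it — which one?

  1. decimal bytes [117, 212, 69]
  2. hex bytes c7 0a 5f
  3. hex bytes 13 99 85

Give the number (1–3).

2

Key "wxrhd" = 77 78 72 68 64 is 5 bytes > B = 4, so hash it first: H(key) = 02 2d, then zero-pad to 4 bytes: K' = 02 2d 00 00.
K' ⊕ ipad = 34 1b 36 36; K' ⊕ opad = 5e 71 5c 5c.
m1: inner = H(34 1b 36 36 75 d4 45) = 02 49; tag = H(5e 71 5c 5c 02 49) = 01d2
m2: inner = H(34 1b 36 36 c7 0a 5f) = 01 eb; tag = H(5e 71 5c 5c 01 eb) = 0273 ← matches
m3: inner = H(34 1b 36 36 13 99 85) = 01 ec; tag = H(5e 71 5c 5c 01 ec) = 0274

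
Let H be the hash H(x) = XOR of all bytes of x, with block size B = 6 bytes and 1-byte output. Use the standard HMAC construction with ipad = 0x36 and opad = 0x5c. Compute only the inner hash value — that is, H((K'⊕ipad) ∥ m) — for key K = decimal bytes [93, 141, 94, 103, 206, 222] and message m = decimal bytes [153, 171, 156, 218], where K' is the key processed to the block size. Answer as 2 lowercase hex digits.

8d

Key decimal bytes [93, 141, 94, 103, 206, 222] = 5d 8d 5e 67 ce de is exactly B = 6 bytes: K' = 5d 8d 5e 67 ce de.
K' ⊕ ipad = 6b bb 68 51 f8 e8.
Inner input = 6b bb 68 51 f8 e8 ∥ 99 ab 9c da.
Inner hash: XOR 6b⊕bb⊕68⊕51⊕f8⊕e8⊕99⊕ab⊕9c⊕da = 8d.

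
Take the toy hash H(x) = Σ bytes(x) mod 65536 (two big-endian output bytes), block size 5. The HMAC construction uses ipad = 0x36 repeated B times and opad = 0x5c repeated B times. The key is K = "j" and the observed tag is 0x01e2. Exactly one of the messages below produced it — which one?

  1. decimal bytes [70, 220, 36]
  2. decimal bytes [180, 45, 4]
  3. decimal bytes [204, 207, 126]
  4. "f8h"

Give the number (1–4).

Key "j" = 6a is 1 byte ≤ B = 5; zero-pad to 5 bytes: K' = 6a 00 00 00 00.
K' ⊕ ipad = 5c 36 36 36 36; K' ⊕ opad = 36 5c 5c 5c 5c.
m1: inner = H(5c 36 36 36 36 46 dc 24) = 02 7a; tag = H(36 5c 5c 5c 5c 02 7a) = 0222
m2: inner = H(5c 36 36 36 36 b4 2d 04) = 02 19; tag = H(36 5c 5c 5c 5c 02 19) = 01c1
m3: inner = H(5c 36 36 36 36 cc cf 7e) = 03 4d; tag = H(36 5c 5c 5c 5c 03 4d) = 01f6
m4: inner = H(5c 36 36 36 36 66 38 68) = 02 3a; tag = H(36 5c 5c 5c 5c 02 3a) = 01e2 ← matches

4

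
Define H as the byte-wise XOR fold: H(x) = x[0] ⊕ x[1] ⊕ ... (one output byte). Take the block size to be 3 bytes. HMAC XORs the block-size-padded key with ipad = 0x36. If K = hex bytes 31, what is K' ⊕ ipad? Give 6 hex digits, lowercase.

073636

Key hex bytes 31 is 1 byte ≤ B = 3; zero-pad to 3 bytes: K' = 31 00 00.
XOR each byte with 0x36: 31⊕36=07, 00⊕36=36, 00⊕36=36.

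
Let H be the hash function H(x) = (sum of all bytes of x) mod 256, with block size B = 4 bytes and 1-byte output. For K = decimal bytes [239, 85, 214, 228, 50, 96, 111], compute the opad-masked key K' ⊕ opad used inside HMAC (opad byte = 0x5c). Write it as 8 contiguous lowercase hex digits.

a35c5c5c

Key decimal bytes [239, 85, 214, 228, 50, 96, 111] = ef 55 d6 e4 32 60 6f is 7 bytes > B = 4, so hash it first: H(key) = ff, then zero-pad to 4 bytes: K' = ff 00 00 00.
XOR each byte with 0x5c: ff⊕5c=a3, 00⊕5c=5c, 00⊕5c=5c, 00⊕5c=5c.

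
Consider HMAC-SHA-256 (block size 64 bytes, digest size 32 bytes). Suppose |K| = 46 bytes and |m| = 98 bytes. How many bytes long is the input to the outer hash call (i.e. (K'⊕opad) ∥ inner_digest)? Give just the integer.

96

Key is 46 ≤ 64 bytes, zero-padded: |K'| = 64.
Outer input = (K'⊕opad) ∥ H(inner) → 64 + 32 = 96 bytes.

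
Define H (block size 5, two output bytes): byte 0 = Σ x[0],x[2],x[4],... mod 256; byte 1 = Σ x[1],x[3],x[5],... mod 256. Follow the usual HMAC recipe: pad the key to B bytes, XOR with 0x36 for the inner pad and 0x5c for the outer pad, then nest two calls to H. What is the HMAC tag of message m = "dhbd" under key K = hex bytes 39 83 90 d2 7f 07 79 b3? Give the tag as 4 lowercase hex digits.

Key hex bytes 39 83 90 d2 7f 07 79 b3 is 8 bytes > B = 5, so hash it first: H(key) = c1 0f, then zero-pad to 5 bytes: K' = c1 0f 00 00 00.
K' ⊕ ipad = f7 39 36 36 36.  K' ⊕ opad = 9d 53 5c 5c 5c.
Inner input = (K'⊕ipad) ∥ m = f7 39 36 36 36 ∥ 64 68 62 64.
Inner hash: even-index sum = 559 mod 256 = 47; odd-index sum = 309 mod 256 = 53 → 2f 35.
Outer input = (K'⊕opad) ∥ inner = 9d 53 5c 5c 5c ∥ 2f 35.
Outer hash (tag): even-index sum = 394 mod 256 = 138; odd-index sum = 222 mod 256 = 222 → 8a de.

8ade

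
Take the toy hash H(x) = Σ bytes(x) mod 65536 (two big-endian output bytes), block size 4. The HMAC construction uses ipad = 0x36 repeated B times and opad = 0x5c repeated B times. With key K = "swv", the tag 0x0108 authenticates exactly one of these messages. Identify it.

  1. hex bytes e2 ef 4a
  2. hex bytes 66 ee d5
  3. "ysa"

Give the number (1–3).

2

Key "swv" = 73 77 76 is 3 bytes ≤ B = 4; zero-pad to 4 bytes: K' = 73 77 76 00.
K' ⊕ ipad = 45 41 40 36; K' ⊕ opad = 2f 2b 2a 5c.
m1: inner = H(45 41 40 36 e2 ef 4a) = 03 17; tag = H(2f 2b 2a 5c 03 17) = 00fa
m2: inner = H(45 41 40 36 66 ee d5) = 03 25; tag = H(2f 2b 2a 5c 03 25) = 0108 ← matches
m3: inner = H(45 41 40 36 79 73 61) = 02 49; tag = H(2f 2b 2a 5c 02 49) = 012b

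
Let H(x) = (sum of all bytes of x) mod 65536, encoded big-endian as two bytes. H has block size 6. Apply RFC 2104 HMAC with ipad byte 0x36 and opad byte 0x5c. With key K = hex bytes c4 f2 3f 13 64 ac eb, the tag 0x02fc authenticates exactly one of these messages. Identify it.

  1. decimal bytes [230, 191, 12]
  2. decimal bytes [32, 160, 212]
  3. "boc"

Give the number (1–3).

Key hex bytes c4 f2 3f 13 64 ac eb is 7 bytes > B = 6, so hash it first: H(key) = 04 03, then zero-pad to 6 bytes: K' = 04 03 00 00 00 00.
K' ⊕ ipad = 32 35 36 36 36 36; K' ⊕ opad = 58 5f 5c 5c 5c 5c.
m1: inner = H(32 35 36 36 36 36 e6 bf 0c) = 02 f0; tag = H(58 5f 5c 5c 5c 5c 02 f0) = 0319
m2: inner = H(32 35 36 36 36 36 20 a0 d4) = 02 d3; tag = H(58 5f 5c 5c 5c 5c 02 d3) = 02fc ← matches
m3: inner = H(32 35 36 36 36 36 62 6f 63) = 02 73; tag = H(58 5f 5c 5c 5c 5c 02 73) = 029c

2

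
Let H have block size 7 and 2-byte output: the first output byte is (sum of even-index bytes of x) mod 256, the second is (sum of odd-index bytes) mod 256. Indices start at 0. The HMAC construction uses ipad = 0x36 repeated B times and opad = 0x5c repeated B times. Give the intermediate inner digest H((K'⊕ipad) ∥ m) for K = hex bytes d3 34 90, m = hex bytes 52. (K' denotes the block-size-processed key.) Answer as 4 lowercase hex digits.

Key hex bytes d3 34 90 is 3 bytes ≤ B = 7; zero-pad to 7 bytes: K' = d3 34 90 00 00 00 00.
K' ⊕ ipad = e5 02 a6 36 36 36 36.
Inner input = e5 02 a6 36 36 36 36 ∥ 52.
Inner hash: even-index sum = 503 mod 256 = 247; odd-index sum = 192 mod 256 = 192 → f7 c0.

f7c0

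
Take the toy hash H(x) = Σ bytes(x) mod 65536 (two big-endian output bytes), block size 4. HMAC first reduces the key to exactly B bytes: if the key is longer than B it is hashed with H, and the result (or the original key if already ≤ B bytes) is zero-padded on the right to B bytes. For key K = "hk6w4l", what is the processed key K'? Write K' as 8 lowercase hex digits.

|K| = 6 > B = 4, so first hash the key.
H(K): sum = 104+107+54+119+52+108 = 544 → 02 20.
Zero-pad H(K) = 02 20 to 4 bytes: K' = 02 20 00 00.

02200000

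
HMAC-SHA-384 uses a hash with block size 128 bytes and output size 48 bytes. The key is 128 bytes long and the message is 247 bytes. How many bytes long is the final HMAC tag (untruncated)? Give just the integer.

48

The tag is one SHA-384 digest: 48 bytes.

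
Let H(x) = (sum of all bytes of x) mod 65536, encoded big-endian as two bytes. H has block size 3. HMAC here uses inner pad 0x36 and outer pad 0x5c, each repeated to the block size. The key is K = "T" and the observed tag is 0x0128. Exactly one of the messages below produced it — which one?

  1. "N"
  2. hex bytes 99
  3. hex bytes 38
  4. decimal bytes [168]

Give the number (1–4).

Key "T" = 54 is 1 byte ≤ B = 3; zero-pad to 3 bytes: K' = 54 00 00.
K' ⊕ ipad = 62 36 36; K' ⊕ opad = 08 5c 5c.
m1: inner = H(62 36 36 4e) = 01 1c; tag = H(08 5c 5c 01 1c) = 00dd
m2: inner = H(62 36 36 99) = 01 67; tag = H(08 5c 5c 01 67) = 0128 ← matches
m3: inner = H(62 36 36 38) = 01 06; tag = H(08 5c 5c 01 06) = 00c7
m4: inner = H(62 36 36 a8) = 01 76; tag = H(08 5c 5c 01 76) = 0137

2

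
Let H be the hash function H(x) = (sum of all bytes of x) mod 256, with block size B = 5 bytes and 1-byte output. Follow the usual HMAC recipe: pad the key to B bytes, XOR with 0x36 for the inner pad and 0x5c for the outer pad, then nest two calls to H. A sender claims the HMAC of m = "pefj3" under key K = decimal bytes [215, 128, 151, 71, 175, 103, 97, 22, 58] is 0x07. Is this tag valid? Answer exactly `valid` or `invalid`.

invalid

Key decimal bytes [215, 128, 151, 71, 175, 103, 97, 22, 58] = d7 80 97 47 af 67 61 16 3a is 9 bytes > B = 5, so hash it first: H(key) = fc, then zero-pad to 5 bytes: K' = fc 00 00 00 00.
K' ⊕ ipad = ca 36 36 36 36; K' ⊕ opad = a0 5c 5c 5c 5c.
Inner hash: sum = 202+54+54+54+54+112+101+102+106+51 = 890; mod 256 = 122 → 7a.
Outer hash (recomputed tag): sum = 160+92+92+92+92+122 = 650; mod 256 = 138 → 8a.
Recomputed tag = 8a; claimed = 07 → mismatch.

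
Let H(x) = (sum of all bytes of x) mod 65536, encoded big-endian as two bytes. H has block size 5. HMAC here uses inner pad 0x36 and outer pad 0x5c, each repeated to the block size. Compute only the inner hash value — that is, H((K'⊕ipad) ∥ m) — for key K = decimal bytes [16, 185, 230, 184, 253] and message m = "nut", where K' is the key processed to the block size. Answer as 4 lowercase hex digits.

Key decimal bytes [16, 185, 230, 184, 253] = 10 b9 e6 b8 fd is exactly B = 5 bytes: K' = 10 b9 e6 b8 fd.
K' ⊕ ipad = 26 8f d0 8e cb.
Inner input = 26 8f d0 8e cb ∥ 6e 75 74.
Inner hash: sum = 38+143+208+142+203+110+117+116 = 1077 → 04 35.

0435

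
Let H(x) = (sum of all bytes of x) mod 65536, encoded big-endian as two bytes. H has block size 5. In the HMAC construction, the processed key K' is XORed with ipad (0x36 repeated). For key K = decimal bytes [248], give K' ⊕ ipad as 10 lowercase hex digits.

Key decimal bytes [248] = f8 is 1 byte ≤ B = 5; zero-pad to 5 bytes: K' = f8 00 00 00 00.
XOR each byte with 0x36: f8⊕36=ce, 00⊕36=36, 00⊕36=36, 00⊕36=36, 00⊕36=36.

ce36363636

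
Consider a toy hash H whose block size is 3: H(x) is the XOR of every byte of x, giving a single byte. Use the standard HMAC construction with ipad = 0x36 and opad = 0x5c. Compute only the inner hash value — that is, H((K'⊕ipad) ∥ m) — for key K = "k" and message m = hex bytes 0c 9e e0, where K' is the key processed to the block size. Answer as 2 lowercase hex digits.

2f

Key "k" = 6b is 1 byte ≤ B = 3; zero-pad to 3 bytes: K' = 6b 00 00.
K' ⊕ ipad = 5d 36 36.
Inner input = 5d 36 36 ∥ 0c 9e e0.
Inner hash: XOR 5d⊕36⊕36⊕0c⊕9e⊕e0 = 2f.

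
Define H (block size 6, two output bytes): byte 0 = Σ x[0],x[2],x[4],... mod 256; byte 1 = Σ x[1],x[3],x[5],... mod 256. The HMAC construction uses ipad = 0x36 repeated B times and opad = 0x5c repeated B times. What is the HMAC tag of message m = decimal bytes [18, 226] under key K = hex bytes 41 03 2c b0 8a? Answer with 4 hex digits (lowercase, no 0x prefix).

c27a

Key hex bytes 41 03 2c b0 8a is 5 bytes ≤ B = 6; zero-pad to 6 bytes: K' = 41 03 2c b0 8a 00.
K' ⊕ ipad = 77 35 1a 86 bc 36.  K' ⊕ opad = 1d 5f 70 ec d6 5c.
Inner input = (K'⊕ipad) ∥ m = 77 35 1a 86 bc 36 ∥ 12 e2.
Inner hash: even-index sum = 351 mod 256 = 95; odd-index sum = 467 mod 256 = 211 → 5f d3.
Outer input = (K'⊕opad) ∥ inner = 1d 5f 70 ec d6 5c ∥ 5f d3.
Outer hash (tag): even-index sum = 450 mod 256 = 194; odd-index sum = 634 mod 256 = 122 → c2 7a.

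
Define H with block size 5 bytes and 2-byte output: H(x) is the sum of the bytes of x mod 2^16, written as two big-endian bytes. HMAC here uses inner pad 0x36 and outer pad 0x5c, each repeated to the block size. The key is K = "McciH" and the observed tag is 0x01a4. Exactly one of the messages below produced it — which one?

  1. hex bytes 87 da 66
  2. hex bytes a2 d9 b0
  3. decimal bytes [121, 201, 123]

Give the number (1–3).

1

Key "McciH" = 4d 63 63 69 48 is exactly B = 5 bytes: K' = 4d 63 63 69 48.
K' ⊕ ipad = 7b 55 55 5f 7e; K' ⊕ opad = 11 3f 3f 35 14.
m1: inner = H(7b 55 55 5f 7e 87 da 66) = 03 c9; tag = H(11 3f 3f 35 14 03 c9) = 01a4 ← matches
m2: inner = H(7b 55 55 5f 7e a2 d9 b0) = 04 2d; tag = H(11 3f 3f 35 14 04 2d) = 0109
m3: inner = H(7b 55 55 5f 7e 79 c9 7b) = 03 bf; tag = H(11 3f 3f 35 14 03 bf) = 019a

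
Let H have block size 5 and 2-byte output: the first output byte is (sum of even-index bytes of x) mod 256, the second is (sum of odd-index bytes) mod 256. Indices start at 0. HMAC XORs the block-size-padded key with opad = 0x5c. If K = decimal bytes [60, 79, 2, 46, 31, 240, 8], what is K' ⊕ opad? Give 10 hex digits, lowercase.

39315c5c5c

Key decimal bytes [60, 79, 2, 46, 31, 240, 8] = 3c 4f 02 2e 1f f0 08 is 7 bytes > B = 5, so hash it first: H(key) = 65 6d, then zero-pad to 5 bytes: K' = 65 6d 00 00 00.
XOR each byte with 0x5c: 65⊕5c=39, 6d⊕5c=31, 00⊕5c=5c, 00⊕5c=5c, 00⊕5c=5c.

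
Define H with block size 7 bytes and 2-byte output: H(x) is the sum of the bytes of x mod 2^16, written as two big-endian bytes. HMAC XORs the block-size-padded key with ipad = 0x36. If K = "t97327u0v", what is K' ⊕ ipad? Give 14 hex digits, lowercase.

Key "t97327u0v" = 74 39 37 33 32 37 75 30 76 is 9 bytes > B = 7, so hash it first: H(key) = 02 9b, then zero-pad to 7 bytes: K' = 02 9b 00 00 00 00 00.
XOR each byte with 0x36: 02⊕36=34, 9b⊕36=ad, 00⊕36=36, 00⊕36=36, 00⊕36=36, 00⊕36=36, 00⊕36=36.

34ad3636363636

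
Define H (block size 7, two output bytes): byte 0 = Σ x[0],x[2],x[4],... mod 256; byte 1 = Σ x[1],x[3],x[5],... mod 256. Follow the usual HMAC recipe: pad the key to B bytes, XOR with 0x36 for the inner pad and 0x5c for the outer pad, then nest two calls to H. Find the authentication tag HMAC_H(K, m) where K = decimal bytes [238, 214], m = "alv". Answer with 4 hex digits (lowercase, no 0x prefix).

e928

Key decimal bytes [238, 214] = ee d6 is 2 bytes ≤ B = 7; zero-pad to 7 bytes: K' = ee d6 00 00 00 00 00.
K' ⊕ ipad = d8 e0 36 36 36 36 36.  K' ⊕ opad = b2 8a 5c 5c 5c 5c 5c.
Inner input = (K'⊕ipad) ∥ m = d8 e0 36 36 36 36 36 ∥ 61 6c 76.
Inner hash: even-index sum = 486 mod 256 = 230; odd-index sum = 547 mod 256 = 35 → e6 23.
Outer input = (K'⊕opad) ∥ inner = b2 8a 5c 5c 5c 5c 5c ∥ e6 23.
Outer hash (tag): even-index sum = 489 mod 256 = 233; odd-index sum = 552 mod 256 = 40 → e9 28.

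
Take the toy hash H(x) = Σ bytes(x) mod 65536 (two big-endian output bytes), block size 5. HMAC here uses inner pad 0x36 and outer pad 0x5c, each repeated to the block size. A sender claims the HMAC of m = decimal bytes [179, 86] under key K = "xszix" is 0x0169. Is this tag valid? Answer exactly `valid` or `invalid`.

Key "xszix" = 78 73 7a 69 78 is exactly B = 5 bytes: K' = 78 73 7a 69 78.
K' ⊕ ipad = 4e 45 4c 5f 4e; K' ⊕ opad = 24 2f 26 35 24.
Inner hash: sum = 78+69+76+95+78+179+86 = 661 → 02 95.
Outer hash (recomputed tag): sum = 36+47+38+53+36+2+149 = 361 → 01 69.
Recomputed tag = 0169; claimed = 0169 → match.

valid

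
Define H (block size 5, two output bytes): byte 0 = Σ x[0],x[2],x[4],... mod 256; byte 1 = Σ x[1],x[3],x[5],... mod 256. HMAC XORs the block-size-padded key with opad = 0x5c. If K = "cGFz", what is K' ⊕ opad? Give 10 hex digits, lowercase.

Key "cGFz" = 63 47 46 7a is 4 bytes ≤ B = 5; zero-pad to 5 bytes: K' = 63 47 46 7a 00.
XOR each byte with 0x5c: 63⊕5c=3f, 47⊕5c=1b, 46⊕5c=1a, 7a⊕5c=26, 00⊕5c=5c.

3f1b1a265c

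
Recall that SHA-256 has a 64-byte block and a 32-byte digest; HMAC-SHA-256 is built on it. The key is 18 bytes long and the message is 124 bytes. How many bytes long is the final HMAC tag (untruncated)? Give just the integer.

32

The tag is one SHA-256 digest: 32 bytes.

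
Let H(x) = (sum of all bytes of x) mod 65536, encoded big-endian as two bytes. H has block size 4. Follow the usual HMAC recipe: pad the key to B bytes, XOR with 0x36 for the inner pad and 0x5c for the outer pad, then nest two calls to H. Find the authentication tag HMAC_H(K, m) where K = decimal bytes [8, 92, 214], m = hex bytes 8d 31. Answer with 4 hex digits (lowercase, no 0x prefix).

01b8

Key decimal bytes [8, 92, 214] = 08 5c d6 is 3 bytes ≤ B = 4; zero-pad to 4 bytes: K' = 08 5c d6 00.
K' ⊕ ipad = 3e 6a e0 36.  K' ⊕ opad = 54 00 8a 5c.
Inner input = (K'⊕ipad) ∥ m = 3e 6a e0 36 ∥ 8d 31.
Inner hash: sum = 62+106+224+54+141+49 = 636 → 02 7c.
Outer input = (K'⊕opad) ∥ inner = 54 00 8a 5c ∥ 02 7c.
Outer hash (tag): sum = 84+0+138+92+2+124 = 440 → 01 b8.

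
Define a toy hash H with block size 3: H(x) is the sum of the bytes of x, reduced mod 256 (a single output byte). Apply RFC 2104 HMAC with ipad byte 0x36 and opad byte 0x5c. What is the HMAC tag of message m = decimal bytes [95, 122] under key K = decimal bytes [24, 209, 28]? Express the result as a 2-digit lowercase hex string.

Key decimal bytes [24, 209, 28] = 18 d1 1c is exactly B = 3 bytes: K' = 18 d1 1c.
K' ⊕ ipad = 2e e7 2a.  K' ⊕ opad = 44 8d 40.
Inner input = (K'⊕ipad) ∥ m = 2e e7 2a ∥ 5f 7a.
Inner hash: sum = 46+231+42+95+122 = 536; mod 256 = 24 → 18.
Outer input = (K'⊕opad) ∥ inner = 44 8d 40 ∥ 18.
Outer hash (tag): sum = 68+141+64+24 = 297; mod 256 = 41 → 29.

29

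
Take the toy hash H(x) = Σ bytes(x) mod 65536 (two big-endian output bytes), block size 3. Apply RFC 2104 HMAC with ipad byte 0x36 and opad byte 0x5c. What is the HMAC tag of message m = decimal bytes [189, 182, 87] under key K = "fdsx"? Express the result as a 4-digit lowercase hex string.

025e

Key "fdsx" = 66 64 73 78 is 4 bytes > B = 3, so hash it first: H(key) = 01 b5, then zero-pad to 3 bytes: K' = 01 b5 00.
K' ⊕ ipad = 37 83 36.  K' ⊕ opad = 5d e9 5c.
Inner input = (K'⊕ipad) ∥ m = 37 83 36 ∥ bd b6 57.
Inner hash: sum = 55+131+54+189+182+87 = 698 → 02 ba.
Outer input = (K'⊕opad) ∥ inner = 5d e9 5c ∥ 02 ba.
Outer hash (tag): sum = 93+233+92+2+186 = 606 → 02 5e.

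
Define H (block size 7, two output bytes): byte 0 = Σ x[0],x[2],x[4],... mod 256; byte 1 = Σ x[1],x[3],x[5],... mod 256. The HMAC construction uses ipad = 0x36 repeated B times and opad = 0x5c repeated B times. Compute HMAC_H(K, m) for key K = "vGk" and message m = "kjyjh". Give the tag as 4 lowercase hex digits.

42b0

Key "vGk" = 76 47 6b is 3 bytes ≤ B = 7; zero-pad to 7 bytes: K' = 76 47 6b 00 00 00 00.
K' ⊕ ipad = 40 71 5d 36 36 36 36.  K' ⊕ opad = 2a 1b 37 5c 5c 5c 5c.
Inner input = (K'⊕ipad) ∥ m = 40 71 5d 36 36 36 36 ∥ 6b 6a 79 6a 68.
Inner hash: even-index sum = 477 mod 256 = 221; odd-index sum = 553 mod 256 = 41 → dd 29.
Outer input = (K'⊕opad) ∥ inner = 2a 1b 37 5c 5c 5c 5c ∥ dd 29.
Outer hash (tag): even-index sum = 322 mod 256 = 66; odd-index sum = 432 mod 256 = 176 → 42 b0.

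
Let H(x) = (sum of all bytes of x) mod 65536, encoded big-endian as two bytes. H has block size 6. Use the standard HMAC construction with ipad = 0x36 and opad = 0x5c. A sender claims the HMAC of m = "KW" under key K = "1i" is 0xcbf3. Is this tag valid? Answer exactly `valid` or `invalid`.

Key "1i" = 31 69 is 2 bytes ≤ B = 6; zero-pad to 6 bytes: K' = 31 69 00 00 00 00.
K' ⊕ ipad = 07 5f 36 36 36 36; K' ⊕ opad = 6d 35 5c 5c 5c 5c.
Inner hash: sum = 7+95+54+54+54+54+75+87 = 480 → 01 e0.
Outer hash (recomputed tag): sum = 109+53+92+92+92+92+1+224 = 755 → 02 f3.
Recomputed tag = 02f3; claimed = cbf3 → mismatch.

invalid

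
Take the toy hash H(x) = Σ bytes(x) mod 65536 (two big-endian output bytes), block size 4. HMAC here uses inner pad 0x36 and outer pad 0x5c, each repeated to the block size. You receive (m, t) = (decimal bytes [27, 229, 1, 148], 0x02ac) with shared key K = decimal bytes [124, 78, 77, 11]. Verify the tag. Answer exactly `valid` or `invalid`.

invalid

Key decimal bytes [124, 78, 77, 11] = 7c 4e 4d 0b is exactly B = 4 bytes: K' = 7c 4e 4d 0b.
K' ⊕ ipad = 4a 78 7b 3d; K' ⊕ opad = 20 12 11 57.
Inner hash: sum = 74+120+123+61+27+229+1+148 = 783 → 03 0f.
Outer hash (recomputed tag): sum = 32+18+17+87+3+15 = 172 → 00 ac.
Recomputed tag = 00ac; claimed = 02ac → mismatch.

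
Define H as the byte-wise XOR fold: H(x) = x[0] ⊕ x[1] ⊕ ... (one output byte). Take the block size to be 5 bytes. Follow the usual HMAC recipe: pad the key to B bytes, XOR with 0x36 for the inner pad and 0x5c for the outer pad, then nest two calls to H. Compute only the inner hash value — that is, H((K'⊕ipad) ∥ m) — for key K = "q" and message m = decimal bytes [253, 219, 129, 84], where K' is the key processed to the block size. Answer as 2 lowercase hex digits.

b4

Key "q" = 71 is 1 byte ≤ B = 5; zero-pad to 5 bytes: K' = 71 00 00 00 00.
K' ⊕ ipad = 47 36 36 36 36.
Inner input = 47 36 36 36 36 ∥ fd db 81 54.
Inner hash: XOR 47⊕36⊕36⊕36⊕36⊕fd⊕db⊕81⊕54 = b4.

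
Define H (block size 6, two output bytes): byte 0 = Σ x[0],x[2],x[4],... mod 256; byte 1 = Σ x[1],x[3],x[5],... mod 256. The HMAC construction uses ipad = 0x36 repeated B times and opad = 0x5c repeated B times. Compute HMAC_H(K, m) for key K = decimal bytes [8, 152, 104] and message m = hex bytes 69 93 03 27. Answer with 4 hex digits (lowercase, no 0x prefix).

2250

Key decimal bytes [8, 152, 104] = 08 98 68 is 3 bytes ≤ B = 6; zero-pad to 6 bytes: K' = 08 98 68 00 00 00.
K' ⊕ ipad = 3e ae 5e 36 36 36.  K' ⊕ opad = 54 c4 34 5c 5c 5c.
Inner input = (K'⊕ipad) ∥ m = 3e ae 5e 36 36 36 ∥ 69 93 03 27.
Inner hash: even-index sum = 318 mod 256 = 62; odd-index sum = 468 mod 256 = 212 → 3e d4.
Outer input = (K'⊕opad) ∥ inner = 54 c4 34 5c 5c 5c ∥ 3e d4.
Outer hash (tag): even-index sum = 290 mod 256 = 34; odd-index sum = 592 mod 256 = 80 → 22 50.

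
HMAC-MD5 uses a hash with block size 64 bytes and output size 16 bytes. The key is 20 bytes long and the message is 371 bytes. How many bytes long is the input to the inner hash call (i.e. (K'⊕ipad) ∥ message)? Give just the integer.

Key is 20 ≤ 64 bytes, zero-padded: |K'| = 64.
Inner input = (K'⊕ipad) ∥ m → 64 + 371 = 435 bytes.

435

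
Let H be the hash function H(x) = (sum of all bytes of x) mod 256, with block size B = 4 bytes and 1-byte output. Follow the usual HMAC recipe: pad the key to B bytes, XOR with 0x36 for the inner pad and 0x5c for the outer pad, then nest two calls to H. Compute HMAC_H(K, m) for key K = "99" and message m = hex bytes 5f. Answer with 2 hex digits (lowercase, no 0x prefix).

6b

Key "99" = 39 39 is 2 bytes ≤ B = 4; zero-pad to 4 bytes: K' = 39 39 00 00.
K' ⊕ ipad = 0f 0f 36 36.  K' ⊕ opad = 65 65 5c 5c.
Inner input = (K'⊕ipad) ∥ m = 0f 0f 36 36 ∥ 5f.
Inner hash: sum = 15+15+54+54+95 = 233 → e9.
Outer input = (K'⊕opad) ∥ inner = 65 65 5c 5c ∥ e9.
Outer hash (tag): sum = 101+101+92+92+233 = 619; mod 256 = 107 → 6b.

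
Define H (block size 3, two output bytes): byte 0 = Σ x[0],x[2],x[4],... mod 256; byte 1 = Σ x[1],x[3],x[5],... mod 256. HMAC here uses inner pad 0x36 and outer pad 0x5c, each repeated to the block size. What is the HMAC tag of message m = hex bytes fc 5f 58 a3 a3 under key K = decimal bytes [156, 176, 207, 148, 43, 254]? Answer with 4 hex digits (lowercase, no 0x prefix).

91f6

Key decimal bytes [156, 176, 207, 148, 43, 254] = 9c b0 cf 94 2b fe is 6 bytes > B = 3, so hash it first: H(key) = 96 42, then zero-pad to 3 bytes: K' = 96 42 00.
K' ⊕ ipad = a0 74 36.  K' ⊕ opad = ca 1e 5c.
Inner input = (K'⊕ipad) ∥ m = a0 74 36 ∥ fc 5f 58 a3 a3.
Inner hash: even-index sum = 472 mod 256 = 216; odd-index sum = 619 mod 256 = 107 → d8 6b.
Outer input = (K'⊕opad) ∥ inner = ca 1e 5c ∥ d8 6b.
Outer hash (tag): even-index sum = 401 mod 256 = 145; odd-index sum = 246 mod 256 = 246 → 91 f6.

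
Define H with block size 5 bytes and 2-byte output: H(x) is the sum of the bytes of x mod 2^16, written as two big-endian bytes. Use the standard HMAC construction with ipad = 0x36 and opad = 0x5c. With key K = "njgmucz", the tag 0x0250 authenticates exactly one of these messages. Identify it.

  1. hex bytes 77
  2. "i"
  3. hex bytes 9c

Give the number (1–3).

Key "njgmucz" = 6e 6a 67 6d 75 63 7a is 7 bytes > B = 5, so hash it first: H(key) = 02 fe, then zero-pad to 5 bytes: K' = 02 fe 00 00 00.
K' ⊕ ipad = 34 c8 36 36 36; K' ⊕ opad = 5e a2 5c 5c 5c.
m1: inner = H(34 c8 36 36 36 77) = 02 15; tag = H(5e a2 5c 5c 5c 02 15) = 022b
m2: inner = H(34 c8 36 36 36 69) = 02 07; tag = H(5e a2 5c 5c 5c 02 07) = 021d
m3: inner = H(34 c8 36 36 36 9c) = 02 3a; tag = H(5e a2 5c 5c 5c 02 3a) = 0250 ← matches

3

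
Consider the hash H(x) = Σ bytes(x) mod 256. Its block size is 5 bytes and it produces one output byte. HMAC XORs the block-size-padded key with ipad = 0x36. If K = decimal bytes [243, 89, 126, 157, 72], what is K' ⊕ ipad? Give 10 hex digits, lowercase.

c56f48ab7e

Key decimal bytes [243, 89, 126, 157, 72] = f3 59 7e 9d 48 is exactly B = 5 bytes: K' = f3 59 7e 9d 48.
XOR each byte with 0x36: f3⊕36=c5, 59⊕36=6f, 7e⊕36=48, 9d⊕36=ab, 48⊕36=7e.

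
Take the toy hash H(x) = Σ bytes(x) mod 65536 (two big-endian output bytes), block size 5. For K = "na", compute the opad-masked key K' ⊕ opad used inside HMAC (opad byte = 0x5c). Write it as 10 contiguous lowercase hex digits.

Key "na" = 6e 61 is 2 bytes ≤ B = 5; zero-pad to 5 bytes: K' = 6e 61 00 00 00.
XOR each byte with 0x5c: 6e⊕5c=32, 61⊕5c=3d, 00⊕5c=5c, 00⊕5c=5c, 00⊕5c=5c.

323d5c5c5c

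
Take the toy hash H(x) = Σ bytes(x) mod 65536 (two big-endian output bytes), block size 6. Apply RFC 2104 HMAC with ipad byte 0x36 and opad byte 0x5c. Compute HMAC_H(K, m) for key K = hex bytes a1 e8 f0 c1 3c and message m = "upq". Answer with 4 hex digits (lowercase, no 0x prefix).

0482

Key hex bytes a1 e8 f0 c1 3c is 5 bytes ≤ B = 6; zero-pad to 6 bytes: K' = a1 e8 f0 c1 3c 00.
K' ⊕ ipad = 97 de c6 f7 0a 36.  K' ⊕ opad = fd b4 ac 9d 60 5c.
Inner input = (K'⊕ipad) ∥ m = 97 de c6 f7 0a 36 ∥ 75 70 71.
Inner hash: sum = 151+222+198+247+10+54+117+112+113 = 1224 → 04 c8.
Outer input = (K'⊕opad) ∥ inner = fd b4 ac 9d 60 5c ∥ 04 c8.
Outer hash (tag): sum = 253+180+172+157+96+92+4+200 = 1154 → 04 82.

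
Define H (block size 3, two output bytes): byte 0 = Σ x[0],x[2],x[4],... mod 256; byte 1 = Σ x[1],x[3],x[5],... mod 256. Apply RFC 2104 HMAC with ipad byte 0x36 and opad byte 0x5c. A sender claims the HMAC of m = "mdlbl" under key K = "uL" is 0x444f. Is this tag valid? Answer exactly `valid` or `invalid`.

valid

Key "uL" = 75 4c is 2 bytes ≤ B = 3; zero-pad to 3 bytes: K' = 75 4c 00.
K' ⊕ ipad = 43 7a 36; K' ⊕ opad = 29 10 5c.
Inner hash: even-index sum = 319 mod 256 = 63; odd-index sum = 447 mod 256 = 191 → 3f bf.
Outer hash (recomputed tag): even-index sum = 324 mod 256 = 68; odd-index sum = 79 mod 256 = 79 → 44 4f.
Recomputed tag = 444f; claimed = 444f → match.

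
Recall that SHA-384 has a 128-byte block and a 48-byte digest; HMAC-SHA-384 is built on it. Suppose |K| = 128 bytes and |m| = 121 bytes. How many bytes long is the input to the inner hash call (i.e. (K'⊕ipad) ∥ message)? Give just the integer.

249

Key is 128 ≤ 128 bytes, zero-padded: |K'| = 128.
Inner input = (K'⊕ipad) ∥ m → 128 + 121 = 249 bytes.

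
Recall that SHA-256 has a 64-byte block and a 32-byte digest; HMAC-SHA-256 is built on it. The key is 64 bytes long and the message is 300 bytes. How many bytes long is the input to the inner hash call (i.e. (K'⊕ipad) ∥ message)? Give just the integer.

Key is 64 ≤ 64 bytes, zero-padded: |K'| = 64.
Inner input = (K'⊕ipad) ∥ m → 64 + 300 = 364 bytes.

364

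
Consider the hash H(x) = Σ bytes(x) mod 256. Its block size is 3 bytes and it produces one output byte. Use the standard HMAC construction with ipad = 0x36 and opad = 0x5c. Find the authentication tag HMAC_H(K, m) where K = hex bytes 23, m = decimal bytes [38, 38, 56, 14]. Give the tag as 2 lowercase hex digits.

4a

Key hex bytes 23 is 1 byte ≤ B = 3; zero-pad to 3 bytes: K' = 23 00 00.
K' ⊕ ipad = 15 36 36.  K' ⊕ opad = 7f 5c 5c.
Inner input = (K'⊕ipad) ∥ m = 15 36 36 ∥ 26 26 38 0e.
Inner hash: sum = 21+54+54+38+38+56+14 = 275; mod 256 = 19 → 13.
Outer input = (K'⊕opad) ∥ inner = 7f 5c 5c ∥ 13.
Outer hash (tag): sum = 127+92+92+19 = 330; mod 256 = 74 → 4a.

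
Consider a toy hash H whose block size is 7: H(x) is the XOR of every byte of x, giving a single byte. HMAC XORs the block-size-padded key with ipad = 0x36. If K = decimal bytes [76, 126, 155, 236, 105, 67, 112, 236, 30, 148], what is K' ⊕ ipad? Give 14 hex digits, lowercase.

4f363636363636

Key decimal bytes [76, 126, 155, 236, 105, 67, 112, 236, 30, 148] = 4c 7e 9b ec 69 43 70 ec 1e 94 is 10 bytes > B = 7, so hash it first: H(key) = 79, then zero-pad to 7 bytes: K' = 79 00 00 00 00 00 00.
XOR each byte with 0x36: 79⊕36=4f, 00⊕36=36, 00⊕36=36, 00⊕36=36, 00⊕36=36, 00⊕36=36, 00⊕36=36.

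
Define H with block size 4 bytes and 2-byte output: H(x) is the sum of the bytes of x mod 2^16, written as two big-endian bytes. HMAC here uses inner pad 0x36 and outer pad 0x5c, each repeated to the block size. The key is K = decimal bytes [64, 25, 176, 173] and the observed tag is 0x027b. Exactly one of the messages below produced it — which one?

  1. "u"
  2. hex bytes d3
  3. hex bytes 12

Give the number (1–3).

1

Key decimal bytes [64, 25, 176, 173] = 40 19 b0 ad is exactly B = 4 bytes: K' = 40 19 b0 ad.
K' ⊕ ipad = 76 2f 86 9b; K' ⊕ opad = 1c 45 ec f1.
m1: inner = H(76 2f 86 9b 75) = 02 3b; tag = H(1c 45 ec f1 02 3b) = 027b ← matches
m2: inner = H(76 2f 86 9b d3) = 02 99; tag = H(1c 45 ec f1 02 99) = 02d9
m3: inner = H(76 2f 86 9b 12) = 01 d8; tag = H(1c 45 ec f1 01 d8) = 0317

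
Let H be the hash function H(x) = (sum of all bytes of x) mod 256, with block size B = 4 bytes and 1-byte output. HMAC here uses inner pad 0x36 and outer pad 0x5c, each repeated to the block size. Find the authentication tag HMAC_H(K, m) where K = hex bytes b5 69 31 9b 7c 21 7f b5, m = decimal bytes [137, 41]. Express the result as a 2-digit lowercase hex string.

Key hex bytes b5 69 31 9b 7c 21 7f b5 is 8 bytes > B = 4, so hash it first: H(key) = bb, then zero-pad to 4 bytes: K' = bb 00 00 00.
K' ⊕ ipad = 8d 36 36 36.  K' ⊕ opad = e7 5c 5c 5c.
Inner input = (K'⊕ipad) ∥ m = 8d 36 36 36 ∥ 89 29.
Inner hash: sum = 141+54+54+54+137+41 = 481; mod 256 = 225 → e1.
Outer input = (K'⊕opad) ∥ inner = e7 5c 5c 5c ∥ e1.
Outer hash (tag): sum = 231+92+92+92+225 = 732; mod 256 = 220 → dc.

dc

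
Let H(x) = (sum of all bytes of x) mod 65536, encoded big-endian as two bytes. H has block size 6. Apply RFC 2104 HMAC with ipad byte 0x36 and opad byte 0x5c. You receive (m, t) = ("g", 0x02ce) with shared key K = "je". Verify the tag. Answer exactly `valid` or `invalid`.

Key "je" = 6a 65 is 2 bytes ≤ B = 6; zero-pad to 6 bytes: K' = 6a 65 00 00 00 00.
K' ⊕ ipad = 5c 53 36 36 36 36; K' ⊕ opad = 36 39 5c 5c 5c 5c.
Inner hash: sum = 92+83+54+54+54+54+103 = 494 → 01 ee.
Outer hash (recomputed tag): sum = 54+57+92+92+92+92+1+238 = 718 → 02 ce.
Recomputed tag = 02ce; claimed = 02ce → match.

valid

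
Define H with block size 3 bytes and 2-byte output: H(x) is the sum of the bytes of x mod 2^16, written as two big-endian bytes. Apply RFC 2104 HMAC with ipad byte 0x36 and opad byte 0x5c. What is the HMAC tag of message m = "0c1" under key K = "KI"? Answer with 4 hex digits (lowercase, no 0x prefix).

Key "KI" = 4b 49 is 2 bytes ≤ B = 3; zero-pad to 3 bytes: K' = 4b 49 00.
K' ⊕ ipad = 7d 7f 36.  K' ⊕ opad = 17 15 5c.
Inner input = (K'⊕ipad) ∥ m = 7d 7f 36 ∥ 30 63 31.
Inner hash: sum = 125+127+54+48+99+49 = 502 → 01 f6.
Outer input = (K'⊕opad) ∥ inner = 17 15 5c ∥ 01 f6.
Outer hash (tag): sum = 23+21+92+1+246 = 383 → 01 7f.

017f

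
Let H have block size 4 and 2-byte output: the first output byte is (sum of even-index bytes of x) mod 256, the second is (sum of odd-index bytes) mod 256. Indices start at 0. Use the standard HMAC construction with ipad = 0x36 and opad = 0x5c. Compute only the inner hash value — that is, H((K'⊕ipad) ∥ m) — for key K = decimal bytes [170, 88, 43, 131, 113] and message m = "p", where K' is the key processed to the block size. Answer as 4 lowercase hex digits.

Key decimal bytes [170, 88, 43, 131, 113] = aa 58 2b 83 71 is 5 bytes > B = 4, so hash it first: H(key) = 46 db, then zero-pad to 4 bytes: K' = 46 db 00 00.
K' ⊕ ipad = 70 ed 36 36.
Inner input = 70 ed 36 36 ∥ 70.
Inner hash: even-index sum = 278 mod 256 = 22; odd-index sum = 291 mod 256 = 35 → 16 23.

1623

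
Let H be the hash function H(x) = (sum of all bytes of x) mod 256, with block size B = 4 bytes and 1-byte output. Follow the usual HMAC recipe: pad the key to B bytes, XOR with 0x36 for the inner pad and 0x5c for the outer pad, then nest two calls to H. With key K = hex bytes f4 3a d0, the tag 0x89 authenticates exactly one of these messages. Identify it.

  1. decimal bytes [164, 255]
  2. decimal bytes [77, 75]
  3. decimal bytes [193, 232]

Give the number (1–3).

Key hex bytes f4 3a d0 is 3 bytes ≤ B = 4; zero-pad to 4 bytes: K' = f4 3a d0 00.
K' ⊕ ipad = c2 0c e6 36; K' ⊕ opad = a8 66 8c 5c.
m1: inner = H(c2 0c e6 36 a4 ff) = 8d; tag = H(a8 66 8c 5c 8d) = 83
m2: inner = H(c2 0c e6 36 4d 4b) = 82; tag = H(a8 66 8c 5c 82) = 78
m3: inner = H(c2 0c e6 36 c1 e8) = 93; tag = H(a8 66 8c 5c 93) = 89 ← matches

3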